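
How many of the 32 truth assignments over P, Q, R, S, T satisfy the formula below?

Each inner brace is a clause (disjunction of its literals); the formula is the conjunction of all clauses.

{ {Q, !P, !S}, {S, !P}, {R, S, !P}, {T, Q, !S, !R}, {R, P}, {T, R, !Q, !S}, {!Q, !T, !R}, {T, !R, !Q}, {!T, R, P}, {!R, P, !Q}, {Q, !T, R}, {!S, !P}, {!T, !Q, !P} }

3

There are 2^5 = 32 truth assignments over (P, Q, R, S, T).
Split on T. With T = true, the clauses containing T are satisfied and !T drops from the rest; 2 of the 2^4 = 16 assignments to the other variables satisfy what remains.
With T = false, by the same count on the reduced clause set, 1 assignment works.
(One model: P=F, Q=F, R=T, S=F, T=F.)
Total: 2 + 1 = 3.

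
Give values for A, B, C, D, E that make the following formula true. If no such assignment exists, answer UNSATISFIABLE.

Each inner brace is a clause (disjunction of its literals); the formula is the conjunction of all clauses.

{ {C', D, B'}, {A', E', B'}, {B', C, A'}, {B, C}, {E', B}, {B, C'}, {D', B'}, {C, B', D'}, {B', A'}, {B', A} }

UNSATISFIABLE

Case B = 1:
Unit clause (D') forces D = 0.
Unit clause (C') forces C = 0.
Unit clause (A') forces A = 0.
But (A) is also a unit clause — contradiction.
So B must be the other value — set B = 0.
Unit clause (C) forces C = 1.
But (C') is also a unit clause — contradiction.
Neither B = 1 nor B = 0 works.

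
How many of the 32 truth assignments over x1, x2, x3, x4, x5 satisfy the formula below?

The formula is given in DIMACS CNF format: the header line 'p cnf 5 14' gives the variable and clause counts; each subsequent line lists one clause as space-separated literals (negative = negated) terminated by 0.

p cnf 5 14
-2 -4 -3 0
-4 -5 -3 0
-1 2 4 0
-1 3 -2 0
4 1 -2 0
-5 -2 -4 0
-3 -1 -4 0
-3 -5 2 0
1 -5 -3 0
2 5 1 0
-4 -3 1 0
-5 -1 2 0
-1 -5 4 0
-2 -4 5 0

There are 2^5 = 32 truth assignments over (x1, x2, x3, x4, x5).
Split on x1. With x1 = True, the clauses containing x1 are satisfied and ¬x1 drops from the rest; 2 of the 2^4 = 16 assignments to the other variables satisfy what remains.
With x1 = False, by the same count on the reduced clause set, 2 assignments work.
Total: 2 + 2 = 4.

4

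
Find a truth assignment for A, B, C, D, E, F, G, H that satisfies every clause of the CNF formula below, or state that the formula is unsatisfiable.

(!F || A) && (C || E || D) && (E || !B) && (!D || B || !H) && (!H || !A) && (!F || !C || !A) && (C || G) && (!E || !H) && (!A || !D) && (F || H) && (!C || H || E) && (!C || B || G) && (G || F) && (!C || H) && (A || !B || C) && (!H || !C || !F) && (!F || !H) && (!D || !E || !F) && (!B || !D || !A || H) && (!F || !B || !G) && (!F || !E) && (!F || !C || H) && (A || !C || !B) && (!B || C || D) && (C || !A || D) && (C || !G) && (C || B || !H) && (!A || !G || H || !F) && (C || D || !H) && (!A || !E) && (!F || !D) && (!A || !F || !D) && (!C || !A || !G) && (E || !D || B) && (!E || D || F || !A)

A ↦ false; B ↦ false; C ↦ true; D ↦ false; E ↦ false; F ↦ false; G ↦ true; H ↦ true

Case F = false:
From the singleton clause (H), H = true.
From the singleton clause (!A), A = false.
From the singleton clause (!E), E = false.
From the singleton clause (!B), B = false.
From the singleton clause (!D), D = false.
From the singleton clause (C), C = true.
From the singleton clause (G), G = true.
This assignment satisfies each clause.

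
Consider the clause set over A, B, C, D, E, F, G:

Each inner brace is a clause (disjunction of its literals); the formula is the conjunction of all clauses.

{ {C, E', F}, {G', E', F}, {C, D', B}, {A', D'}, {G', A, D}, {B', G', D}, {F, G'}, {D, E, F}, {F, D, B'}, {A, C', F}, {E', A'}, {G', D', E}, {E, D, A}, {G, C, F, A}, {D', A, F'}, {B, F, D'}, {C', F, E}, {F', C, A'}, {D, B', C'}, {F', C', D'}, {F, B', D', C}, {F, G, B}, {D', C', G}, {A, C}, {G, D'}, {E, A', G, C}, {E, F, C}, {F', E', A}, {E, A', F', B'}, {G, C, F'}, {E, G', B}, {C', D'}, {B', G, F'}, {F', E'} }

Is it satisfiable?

Yes

Case A = 1:
The clause (D') is unit, so D = 0.
The clause (E') is unit, so E = 0.
The clause (F) is unit, so F = 1.
The clause (C) is unit, so C = 1.
The clause (B') is unit, so B = 0.
The clause (G') is unit, so G = 0.
Every clause now holds.
A satisfying assignment: A=1; B=0; C=1; D=0; E=0; F=1; G=0.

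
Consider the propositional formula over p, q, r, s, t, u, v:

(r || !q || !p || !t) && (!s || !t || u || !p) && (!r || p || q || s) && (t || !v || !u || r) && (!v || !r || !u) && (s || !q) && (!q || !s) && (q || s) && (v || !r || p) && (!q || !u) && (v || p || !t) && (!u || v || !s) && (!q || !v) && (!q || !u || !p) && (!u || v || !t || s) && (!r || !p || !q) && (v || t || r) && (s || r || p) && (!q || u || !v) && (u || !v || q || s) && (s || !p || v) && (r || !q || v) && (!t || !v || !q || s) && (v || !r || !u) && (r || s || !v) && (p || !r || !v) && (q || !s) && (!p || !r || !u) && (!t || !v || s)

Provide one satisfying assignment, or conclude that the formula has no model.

Try s = true.
From the singleton clause (!q), q = false.
But (q) is also a unit clause — contradiction.
So s must be the other value — set s = false.
From the singleton clause (!q), q = false.
But (q) is also a unit clause — contradiction.
Either choice for s ends in contradiction.

UNSATISFIABLE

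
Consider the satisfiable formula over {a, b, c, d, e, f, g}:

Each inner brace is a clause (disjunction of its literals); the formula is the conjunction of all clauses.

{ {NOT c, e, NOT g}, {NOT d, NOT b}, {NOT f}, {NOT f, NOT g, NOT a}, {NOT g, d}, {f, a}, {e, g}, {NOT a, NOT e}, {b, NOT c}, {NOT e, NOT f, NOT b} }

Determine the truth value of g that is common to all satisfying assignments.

Suppose g = false.
From the singleton clause (NOT f), f = false.
From the singleton clause (a), a = true.
From the singleton clause (e), e = true.
But (NOT e) is also a unit clause — contradiction.
So every satisfying assignment has g = True.

True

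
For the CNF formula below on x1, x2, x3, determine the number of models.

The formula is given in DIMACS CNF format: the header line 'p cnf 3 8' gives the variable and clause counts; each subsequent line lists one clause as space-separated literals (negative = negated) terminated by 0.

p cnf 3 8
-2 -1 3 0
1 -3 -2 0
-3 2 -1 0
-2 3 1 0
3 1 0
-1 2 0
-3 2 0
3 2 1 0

There are 2^3 = 8 truth assignments over (x1, x2, x3).
Check each against the 8 clauses (columns in the order x1, x2, x3):
  F F F  ✗ fails (x3 ∨ x1)
  F F T  ✗ fails (¬x3 ∨ x2)
  F T F  ✗ fails (¬x2 ∨ x3 ∨ x1)
  F T T  ✗ fails (x1 ∨ ¬x3 ∨ ¬x2)
  T F F  ✗ fails (¬x1 ∨ x2)
  T F T  ✗ fails (¬x3 ∨ x2 ∨ ¬x1)
  T T F  ✗ fails (¬x2 ∨ ¬x1 ∨ x3)
  T T T  ✓ satisfies all
1 of the 8 rows is a model.

1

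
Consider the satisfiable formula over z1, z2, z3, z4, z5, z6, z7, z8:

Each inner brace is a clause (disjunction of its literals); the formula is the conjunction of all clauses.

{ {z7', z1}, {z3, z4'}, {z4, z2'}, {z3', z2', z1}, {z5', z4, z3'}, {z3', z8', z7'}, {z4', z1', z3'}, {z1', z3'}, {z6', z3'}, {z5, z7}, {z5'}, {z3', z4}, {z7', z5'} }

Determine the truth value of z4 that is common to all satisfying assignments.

Suppose z4 = 1.
The clause (z3) is unit, so z3 = 1.
The clause (z1') is unit, so z1 = 0.
The clause (z7') is unit, so z7 = 0.
The clause (z2') is unit, so z2 = 0.
The clause (z6') is unit, so z6 = 0.
The clause (z5) is unit, so z5 = 1.
That conflicts with the unit clause (z5').
So every satisfying assignment has z4 = False.

False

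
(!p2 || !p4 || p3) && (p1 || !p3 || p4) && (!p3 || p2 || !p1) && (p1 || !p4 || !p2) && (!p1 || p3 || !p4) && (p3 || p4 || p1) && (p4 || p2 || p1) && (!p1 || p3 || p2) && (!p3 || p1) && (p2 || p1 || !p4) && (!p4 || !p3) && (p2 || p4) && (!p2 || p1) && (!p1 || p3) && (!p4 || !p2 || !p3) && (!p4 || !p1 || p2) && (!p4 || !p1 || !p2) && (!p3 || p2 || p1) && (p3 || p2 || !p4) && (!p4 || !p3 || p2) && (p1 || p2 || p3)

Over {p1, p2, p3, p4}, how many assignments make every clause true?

There are 2^4 = 16 truth assignments over (p1, p2, p3, p4).
Split on p1. With p1 = true, the clauses containing p1 are satisfied and !p1 drops from the rest; 1 of the 2^3 = 8 assignments to the other variables satisfy what remains.
With p1 = false, by the same count on the reduced clause set, 0 assignments work.
(One model: p1=T, p2=T, p3=T, p4=F.)
Total: 1 + 0 = 1.

1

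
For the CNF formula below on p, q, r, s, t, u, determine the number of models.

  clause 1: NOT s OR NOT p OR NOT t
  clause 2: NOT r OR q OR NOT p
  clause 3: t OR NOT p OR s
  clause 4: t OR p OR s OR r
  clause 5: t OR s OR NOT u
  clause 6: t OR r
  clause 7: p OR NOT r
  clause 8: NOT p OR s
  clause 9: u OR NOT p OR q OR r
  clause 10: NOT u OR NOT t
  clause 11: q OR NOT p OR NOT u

6

There are 2^6 = 64 truth assignments over (p, q, r, s, t, u).
Split on t. With t = true, the clauses containing t are satisfied and NOT t drops from the rest; 4 of the 2^5 = 32 assignments to the other variables satisfy what remains.
With t = false, by the same count on the reduced clause set, 2 assignments work.
(One model: p=F, q=F, r=F, s=F, t=T, u=F.)
Total: 4 + 2 = 6.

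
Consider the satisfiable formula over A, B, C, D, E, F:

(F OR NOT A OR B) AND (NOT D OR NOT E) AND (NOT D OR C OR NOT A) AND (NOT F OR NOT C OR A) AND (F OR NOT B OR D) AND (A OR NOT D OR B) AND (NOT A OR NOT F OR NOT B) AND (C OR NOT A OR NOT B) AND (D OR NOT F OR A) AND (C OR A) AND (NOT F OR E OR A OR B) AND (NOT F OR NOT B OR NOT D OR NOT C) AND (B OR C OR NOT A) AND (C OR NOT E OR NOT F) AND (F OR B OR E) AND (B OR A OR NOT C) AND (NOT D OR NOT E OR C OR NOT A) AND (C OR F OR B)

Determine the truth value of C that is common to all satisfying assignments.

Suppose C = false.
Unit clause (A) forces A = true.
Unit clause (NOT D) forces D = false.
Unit clause (NOT B) forces B = false.
Now (B) is unsatisfied and unit — conflict.
So every satisfying assignment has C = True.

True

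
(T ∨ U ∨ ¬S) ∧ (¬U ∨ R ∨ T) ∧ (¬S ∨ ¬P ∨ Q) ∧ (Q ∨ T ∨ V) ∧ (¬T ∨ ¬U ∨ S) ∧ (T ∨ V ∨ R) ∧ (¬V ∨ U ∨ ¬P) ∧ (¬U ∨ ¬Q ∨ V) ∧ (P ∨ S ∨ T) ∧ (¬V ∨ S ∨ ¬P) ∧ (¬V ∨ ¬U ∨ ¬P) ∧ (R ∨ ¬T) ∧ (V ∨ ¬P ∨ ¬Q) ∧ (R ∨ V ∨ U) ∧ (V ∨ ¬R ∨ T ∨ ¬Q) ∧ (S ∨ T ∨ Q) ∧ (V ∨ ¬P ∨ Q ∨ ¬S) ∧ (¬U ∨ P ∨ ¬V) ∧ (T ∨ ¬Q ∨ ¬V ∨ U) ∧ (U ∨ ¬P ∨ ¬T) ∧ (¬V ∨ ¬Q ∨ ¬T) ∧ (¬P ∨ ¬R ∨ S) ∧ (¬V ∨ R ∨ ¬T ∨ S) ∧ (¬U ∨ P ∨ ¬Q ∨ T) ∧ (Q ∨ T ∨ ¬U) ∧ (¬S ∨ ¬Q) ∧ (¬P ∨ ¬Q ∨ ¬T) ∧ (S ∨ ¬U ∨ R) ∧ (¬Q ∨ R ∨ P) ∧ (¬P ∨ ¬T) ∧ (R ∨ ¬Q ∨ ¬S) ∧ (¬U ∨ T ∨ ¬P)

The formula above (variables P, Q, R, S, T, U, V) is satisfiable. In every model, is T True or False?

True

Suppose T = False.
Branch on U: set U = True.
From the singleton clause (R), R = True.
From the singleton clause (Q), Q = True.
From the singleton clause (V), V = True.
From the singleton clause (¬P), P = False.
But (P) is also a unit clause — contradiction.
That branch fails; take U = False instead.
From the singleton clause (¬S), S = False.
From the singleton clause (P), P = True.
From the singleton clause (¬V), V = False.
From the singleton clause (Q), Q = True.
But (¬Q) is also a unit clause — contradiction.
Both values of U lead to a conflict.
So every satisfying assignment has T = True.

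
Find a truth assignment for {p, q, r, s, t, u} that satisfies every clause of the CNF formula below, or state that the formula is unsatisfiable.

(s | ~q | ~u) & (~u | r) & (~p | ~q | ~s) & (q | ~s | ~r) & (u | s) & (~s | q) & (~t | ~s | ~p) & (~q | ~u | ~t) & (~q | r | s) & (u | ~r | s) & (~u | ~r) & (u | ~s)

Branch on u: set u = 0.
Unit clause (s) forces s = 1.
But (~s) is also a unit clause — contradiction.
Backtrack on u: now try u = 1.
Unit clause (r) forces r = 1.
But (~r) is also a unit clause — contradiction.
Neither u = 1 nor u = 0 works.

UNSATISFIABLE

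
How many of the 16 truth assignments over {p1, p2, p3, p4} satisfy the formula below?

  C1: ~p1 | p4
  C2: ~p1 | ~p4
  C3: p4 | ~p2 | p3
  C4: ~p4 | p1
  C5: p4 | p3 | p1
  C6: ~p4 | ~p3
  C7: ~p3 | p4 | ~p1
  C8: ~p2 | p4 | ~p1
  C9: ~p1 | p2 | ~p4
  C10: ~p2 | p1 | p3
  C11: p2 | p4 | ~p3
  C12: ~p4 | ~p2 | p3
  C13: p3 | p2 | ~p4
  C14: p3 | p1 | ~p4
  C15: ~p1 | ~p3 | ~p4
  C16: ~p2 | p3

1

There are 2^4 = 16 truth assignments over (p1, p2, p3, p4).
Check each against the 16 clauses (columns in the order p1, p2, p3, p4):
  F F F F  ✗ fails (p4 | p3 | p1)
  F F F T  ✗ fails (~p4 | p1)
  F F T F  ✗ fails (p2 | p4 | ~p3)
  F F T T  ✗ fails (~p4 | p1)
  F T F F  ✗ fails (p4 | ~p2 | p3)
  F T F T  ✗ fails (~p4 | p1)
  F T T F  ✓ satisfies all
  F T T T  ✗ fails (~p4 | p1)
  T F F F  ✗ fails (~p1 | p4)
  T F F T  ✗ fails (~p1 | ~p4)
  T F T F  ✗ fails (~p1 | p4)
  T F T T  ✗ fails (~p1 | ~p4)
  T T F F  ✗ fails (~p1 | p4)
  T T F T  ✗ fails (~p1 | ~p4)
  T T T F  ✗ fails (~p1 | p4)
  T T T T  ✗ fails (~p1 | ~p4)
1 of the 16 rows is a model.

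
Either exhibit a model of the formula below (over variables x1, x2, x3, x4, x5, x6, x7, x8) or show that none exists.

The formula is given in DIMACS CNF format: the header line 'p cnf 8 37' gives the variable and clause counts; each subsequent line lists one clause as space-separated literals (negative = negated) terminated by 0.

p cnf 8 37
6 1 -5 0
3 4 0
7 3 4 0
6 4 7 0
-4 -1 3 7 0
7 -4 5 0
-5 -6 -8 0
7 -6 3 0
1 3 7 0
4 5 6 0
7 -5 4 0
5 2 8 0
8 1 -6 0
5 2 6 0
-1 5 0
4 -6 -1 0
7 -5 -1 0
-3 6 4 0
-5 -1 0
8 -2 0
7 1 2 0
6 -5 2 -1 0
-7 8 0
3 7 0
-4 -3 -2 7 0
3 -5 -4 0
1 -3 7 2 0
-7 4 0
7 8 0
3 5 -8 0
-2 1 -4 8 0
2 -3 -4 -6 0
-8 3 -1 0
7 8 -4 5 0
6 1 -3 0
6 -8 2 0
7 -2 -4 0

x1=False; x2=True; x3=True; x4=False; x5=False; x6=True; x7=False; x8=True

Case x3 = True:
Case x1 = False:
Unit clause (x6) forces x6 = True.
Unit clause (x8) forces x8 = True.
Unit clause (¬x5) forces x5 = False.
Case x7 = False:
Unit clause (¬x4) forces x4 = False.
Unit clause (x2) forces x2 = True.
Every clause now holds.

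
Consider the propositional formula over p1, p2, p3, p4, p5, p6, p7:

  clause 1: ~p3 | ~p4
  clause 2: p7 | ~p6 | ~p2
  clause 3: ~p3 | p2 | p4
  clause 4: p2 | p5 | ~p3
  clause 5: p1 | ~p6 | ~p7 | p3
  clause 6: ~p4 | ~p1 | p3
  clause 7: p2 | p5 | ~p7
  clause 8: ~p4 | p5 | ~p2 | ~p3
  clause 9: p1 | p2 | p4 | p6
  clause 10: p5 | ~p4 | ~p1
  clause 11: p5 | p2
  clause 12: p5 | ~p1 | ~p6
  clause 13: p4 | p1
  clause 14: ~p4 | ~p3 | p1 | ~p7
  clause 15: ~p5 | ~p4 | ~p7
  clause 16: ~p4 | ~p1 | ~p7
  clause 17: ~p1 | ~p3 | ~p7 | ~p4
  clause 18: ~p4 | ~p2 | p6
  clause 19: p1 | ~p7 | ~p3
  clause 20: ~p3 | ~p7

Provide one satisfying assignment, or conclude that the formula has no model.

p1: 0,  p2: 0,  p3: 0,  p4: 1,  p5: 1,  p6: 0,  p7: 0

Branch on p3: set p3 = 0.
Branch on p4: set p4 = 1.
Unit clause (~p1) forces p1 = 0.
Branch on p6: set p6 = 0.
Unit clause (~p2) forces p2 = 0.
Unit clause (p5) forces p5 = 1.
Unit clause (~p7) forces p7 = 0.
This assignment satisfies each clause.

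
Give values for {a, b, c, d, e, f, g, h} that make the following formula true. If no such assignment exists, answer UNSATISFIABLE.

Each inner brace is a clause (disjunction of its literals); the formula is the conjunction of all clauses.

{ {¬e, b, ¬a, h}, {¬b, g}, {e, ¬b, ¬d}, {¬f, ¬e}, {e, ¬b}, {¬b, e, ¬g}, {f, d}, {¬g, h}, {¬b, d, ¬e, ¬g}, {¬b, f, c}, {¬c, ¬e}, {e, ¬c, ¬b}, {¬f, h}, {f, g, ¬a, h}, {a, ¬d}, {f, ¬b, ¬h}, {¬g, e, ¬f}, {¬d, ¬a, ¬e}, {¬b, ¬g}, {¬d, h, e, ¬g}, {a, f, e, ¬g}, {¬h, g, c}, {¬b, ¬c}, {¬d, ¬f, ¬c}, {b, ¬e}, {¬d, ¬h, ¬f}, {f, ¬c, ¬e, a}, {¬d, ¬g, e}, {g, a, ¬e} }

a=False, b=False, c=True, d=False, e=False, f=True, g=False, h=True

Branch on b: set b = False.
From the singleton clause (¬e), e = False.
Branch on f: set f = True.
From the singleton clause (h), h = True.
From the singleton clause (¬g), g = False.
From the singleton clause (c), c = True.
From the singleton clause (¬d), d = False.
All clauses hold; a can take either value.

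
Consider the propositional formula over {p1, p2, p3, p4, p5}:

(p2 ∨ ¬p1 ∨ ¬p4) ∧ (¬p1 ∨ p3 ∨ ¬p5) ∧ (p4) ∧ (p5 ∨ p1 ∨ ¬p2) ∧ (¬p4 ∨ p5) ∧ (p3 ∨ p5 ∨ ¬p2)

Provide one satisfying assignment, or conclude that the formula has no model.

The clause (p4) is unit, so p4 = True.
The clause (p5) is unit, so p5 = True.
Suppose p2 = True.
Suppose p1 = False.
No clause remains; p3 is free.

p1 ↦ False, p2 ↦ True, p3 ↦ True, p4 ↦ True, p5 ↦ True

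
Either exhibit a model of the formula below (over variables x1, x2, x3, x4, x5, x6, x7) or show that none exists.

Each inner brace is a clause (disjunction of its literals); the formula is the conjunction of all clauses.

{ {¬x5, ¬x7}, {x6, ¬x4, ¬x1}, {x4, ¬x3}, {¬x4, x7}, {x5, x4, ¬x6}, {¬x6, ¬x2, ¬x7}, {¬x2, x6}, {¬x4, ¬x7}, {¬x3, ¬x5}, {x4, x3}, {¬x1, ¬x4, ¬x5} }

Suppose x5 = False.
Suppose x4 = True.
From the singleton clause (x7), x7 = True.
Now (¬x7) is unsatisfied and unit — conflict.
That branch fails; take x4 = False instead.
From the singleton clause (¬x3), x3 = False.
Now (x3) is unsatisfied and unit — conflict.
Both values of x4 lead to a conflict.
That branch fails; take x5 = True instead.
From the singleton clause (¬x7), x7 = False.
From the singleton clause (¬x4), x4 = False.
From the singleton clause (¬x3), x3 = False.
Now (x3) is unsatisfied and unit — conflict.
Both values of x5 lead to a conflict.

UNSATISFIABLE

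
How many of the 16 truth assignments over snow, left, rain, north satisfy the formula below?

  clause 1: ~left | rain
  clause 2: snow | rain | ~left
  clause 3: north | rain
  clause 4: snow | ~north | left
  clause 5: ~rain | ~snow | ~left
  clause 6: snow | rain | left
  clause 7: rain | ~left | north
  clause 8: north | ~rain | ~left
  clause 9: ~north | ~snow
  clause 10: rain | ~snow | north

There are 2^4 = 16 truth assignments over (snow, left, rain, north).
Check each against the 10 clauses (columns in the order snow, left, rain, north):
  F F F F  ✗ fails (north | rain)
  F F F T  ✗ fails (snow | ~north | left)
  F F T F  ✓ satisfies all
  F F T T  ✗ fails (snow | ~north | left)
  F T F F  ✗ fails (~left | rain)
  F T F T  ✗ fails (~left | rain)
  F T T F  ✗ fails (north | ~rain | ~left)
  F T T T  ✓ satisfies all
  T F F F  ✗ fails (north | rain)
  T F F T  ✗ fails (~north | ~snow)
  T F T F  ✓ satisfies all
  T F T T  ✗ fails (~north | ~snow)
  T T F F  ✗ fails (~left | rain)
  T T F T  ✗ fails (~left | rain)
  T T T F  ✗ fails (~rain | ~snow | ~left)
  T T T T  ✗ fails (~rain | ~snow | ~left)
3 of the 16 rows are models.

3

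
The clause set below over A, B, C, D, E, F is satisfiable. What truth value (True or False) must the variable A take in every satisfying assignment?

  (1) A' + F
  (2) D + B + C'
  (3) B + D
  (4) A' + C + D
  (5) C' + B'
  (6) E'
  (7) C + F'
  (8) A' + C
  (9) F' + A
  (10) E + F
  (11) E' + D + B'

Suppose A = 0.
From the singleton clause (E'), E = 0.
From the singleton clause (F'), F = 0.
That conflicts with the unit clause (F).
So every satisfying assignment has A = True.

True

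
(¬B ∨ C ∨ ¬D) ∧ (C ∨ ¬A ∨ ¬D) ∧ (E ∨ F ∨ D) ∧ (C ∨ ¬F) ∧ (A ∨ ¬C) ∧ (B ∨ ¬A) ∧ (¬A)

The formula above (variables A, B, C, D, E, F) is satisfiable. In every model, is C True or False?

Suppose C = True.
Unit clause (A) forces A = True.
Now (¬A) is unsatisfied and unit — conflict.
So every satisfying assignment has C = False.

False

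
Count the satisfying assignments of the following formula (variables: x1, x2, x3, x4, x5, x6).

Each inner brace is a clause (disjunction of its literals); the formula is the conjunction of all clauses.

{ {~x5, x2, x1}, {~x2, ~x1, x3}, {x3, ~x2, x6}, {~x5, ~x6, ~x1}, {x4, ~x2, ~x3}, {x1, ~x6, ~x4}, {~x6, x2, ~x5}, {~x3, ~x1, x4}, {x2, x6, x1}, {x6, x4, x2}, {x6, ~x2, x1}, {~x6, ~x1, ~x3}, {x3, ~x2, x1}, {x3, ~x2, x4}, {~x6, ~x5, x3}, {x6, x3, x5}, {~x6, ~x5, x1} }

There are 2^6 = 64 truth assignments over (x1, x2, x3, x4, x5, x6).
Split on x2. With x2 = 1, the clauses containing x2 are satisfied and ~x2 drops from the rest; 2 of the 2^5 = 32 assignments to the other variables satisfy what remains.
With x2 = 0, by the same count on the reduced clause set, 7 assignments work.
(One model: x1=F, x2=F, x3=F, x4=F, x5=F, x6=T.)
Total: 2 + 7 = 9.

9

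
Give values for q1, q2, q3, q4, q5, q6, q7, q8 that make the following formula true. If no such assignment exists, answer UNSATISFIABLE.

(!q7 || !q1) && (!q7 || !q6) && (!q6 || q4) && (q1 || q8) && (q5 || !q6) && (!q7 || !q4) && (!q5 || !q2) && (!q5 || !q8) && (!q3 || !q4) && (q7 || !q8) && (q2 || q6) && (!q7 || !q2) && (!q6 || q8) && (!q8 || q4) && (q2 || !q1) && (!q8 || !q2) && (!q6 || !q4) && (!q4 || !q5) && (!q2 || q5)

UNSATISFIABLE

Branch on q7: set q7 = false.
The clause (!q8) is unit, so q8 = false.
The clause (q1) is unit, so q1 = true.
The clause (!q6) is unit, so q6 = false.
The clause (q2) is unit, so q2 = true.
The clause (!q5) is unit, so q5 = false.
But (q5) is also a unit clause — contradiction.
That branch fails; take q7 = true instead.
The clause (!q1) is unit, so q1 = false.
The clause (!q6) is unit, so q6 = false.
The clause (q8) is unit, so q8 = true.
The clause (!q4) is unit, so q4 = false.
But (q4) is also a unit clause — contradiction.
Either choice for q7 ends in contradiction.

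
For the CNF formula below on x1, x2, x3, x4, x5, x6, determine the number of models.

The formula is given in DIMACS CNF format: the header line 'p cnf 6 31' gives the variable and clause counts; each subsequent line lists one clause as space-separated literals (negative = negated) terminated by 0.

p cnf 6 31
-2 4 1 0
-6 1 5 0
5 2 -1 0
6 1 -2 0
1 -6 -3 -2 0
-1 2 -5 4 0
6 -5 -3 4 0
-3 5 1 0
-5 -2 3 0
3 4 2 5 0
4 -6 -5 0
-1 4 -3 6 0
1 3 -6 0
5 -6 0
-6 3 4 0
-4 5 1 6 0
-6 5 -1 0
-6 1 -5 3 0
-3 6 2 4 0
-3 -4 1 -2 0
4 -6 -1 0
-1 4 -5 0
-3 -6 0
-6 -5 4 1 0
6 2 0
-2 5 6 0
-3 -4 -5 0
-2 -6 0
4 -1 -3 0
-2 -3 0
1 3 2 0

There are 2^6 = 64 truth assignments over (x1, x2, x3, x4, x5, x6).
Split on x3. With x3 = True, the clauses containing x3 are satisfied and ¬x3 drops from the rest; 0 of the 2^5 = 32 assignments to the other variables satisfy what remains.
With x3 = False, by the same count on the reduced clause set, 1 assignment works.
(One model: x1=T, x2=F, x3=F, x4=T, x5=T, x6=T.)
Total: 0 + 1 = 1.

1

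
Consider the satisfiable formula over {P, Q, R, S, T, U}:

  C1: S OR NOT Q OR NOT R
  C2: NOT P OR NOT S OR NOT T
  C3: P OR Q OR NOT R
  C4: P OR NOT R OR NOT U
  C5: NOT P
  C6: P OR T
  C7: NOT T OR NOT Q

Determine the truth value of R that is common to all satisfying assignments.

False

Suppose R = true.
Unit clause (NOT P) forces P = false.
Unit clause (Q) forces Q = true.
Unit clause (S) forces S = true.
Unit clause (NOT U) forces U = false.
Unit clause (T) forces T = true.
That conflicts with the unit clause (NOT T).
So every satisfying assignment has R = False.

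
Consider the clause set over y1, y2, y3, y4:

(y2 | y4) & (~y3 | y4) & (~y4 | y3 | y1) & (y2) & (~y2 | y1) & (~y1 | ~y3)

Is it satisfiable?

From the singleton clause (y2), y2 = 1.
From the singleton clause (y1), y1 = 1.
From the singleton clause (~y3), y3 = 0.
All clauses hold; y4 can take either value.
A satisfying assignment: y1 ↦ 1,  y2 ↦ 1,  y3 ↦ 0,  y4 ↦ 1.

Yes, satisfiable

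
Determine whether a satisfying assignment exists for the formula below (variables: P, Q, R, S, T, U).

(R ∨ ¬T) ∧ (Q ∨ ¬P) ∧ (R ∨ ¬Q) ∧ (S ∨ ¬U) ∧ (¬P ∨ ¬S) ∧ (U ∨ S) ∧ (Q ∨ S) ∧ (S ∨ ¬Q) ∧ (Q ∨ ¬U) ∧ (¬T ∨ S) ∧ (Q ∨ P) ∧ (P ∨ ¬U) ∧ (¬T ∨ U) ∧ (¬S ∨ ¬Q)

Branch on R: set R = True.
Branch on Q: set Q = True.
From the singleton clause (S), S = True.
Now (¬S) is unsatisfied and unit — conflict.
Backtrack on Q: now try Q = False.
From the singleton clause (¬P), P = False.
Now (P) is unsatisfied and unit — conflict.
Either choice for Q ends in contradiction.
Backtrack on R: now try R = False.
From the singleton clause (¬T), T = False.
From the singleton clause (¬Q), Q = False.
From the singleton clause (¬P), P = False.
Now (P) is unsatisfied and unit — conflict.
Either choice for R ends in contradiction.
No assignment satisfies every clause.

No, unsatisfiable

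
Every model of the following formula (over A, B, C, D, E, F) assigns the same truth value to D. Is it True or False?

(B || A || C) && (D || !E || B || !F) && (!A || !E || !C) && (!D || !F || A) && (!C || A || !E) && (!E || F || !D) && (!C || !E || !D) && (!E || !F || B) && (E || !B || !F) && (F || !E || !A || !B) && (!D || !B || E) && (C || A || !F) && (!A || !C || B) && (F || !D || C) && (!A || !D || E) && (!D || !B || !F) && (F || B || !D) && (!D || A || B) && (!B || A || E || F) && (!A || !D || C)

Suppose D = true.
Case F = false:
From the singleton clause (!E), E = false.
From the singleton clause (!B), B = false.
But (B) is also a unit clause — contradiction.
That branch fails; take F = true instead.
From the singleton clause (A), A = true.
From the singleton clause (E), E = true.
From the singleton clause (!C), C = false.
But (C) is also a unit clause — contradiction.
Either choice for F ends in contradiction.
So every satisfying assignment has D = False.

False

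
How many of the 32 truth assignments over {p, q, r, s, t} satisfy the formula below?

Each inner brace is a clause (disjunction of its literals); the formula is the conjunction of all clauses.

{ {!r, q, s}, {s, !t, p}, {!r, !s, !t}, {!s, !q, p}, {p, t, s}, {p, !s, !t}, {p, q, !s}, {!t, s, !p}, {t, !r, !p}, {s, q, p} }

There are 2^5 = 32 truth assignments over (p, q, r, s, t).
Split on p. With p = true, the clauses containing p are satisfied and !p drops from the rest; 6 of the 2^4 = 16 assignments to the other variables satisfy what remains.
With p = false, by the same count on the reduced clause set, 0 assignments work.
Total: 6 + 0 = 6.

6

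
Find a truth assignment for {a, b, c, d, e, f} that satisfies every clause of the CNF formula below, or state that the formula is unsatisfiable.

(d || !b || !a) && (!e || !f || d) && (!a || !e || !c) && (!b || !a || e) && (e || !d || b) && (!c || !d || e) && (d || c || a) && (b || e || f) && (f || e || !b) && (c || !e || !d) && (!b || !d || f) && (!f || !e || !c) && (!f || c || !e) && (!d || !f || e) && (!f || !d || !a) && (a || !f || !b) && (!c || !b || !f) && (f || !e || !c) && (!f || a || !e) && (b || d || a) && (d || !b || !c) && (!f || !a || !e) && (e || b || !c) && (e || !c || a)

Branch on d: set d = false.
Branch on b: set b = false.
(a) alone gives a = true.
Branch on e: set e = false.
(f) alone gives f = true.
(!c) alone gives c = false.
This assignment satisfies each clause.

a=true,  b=false,  c=false,  d=false,  e=false,  f=true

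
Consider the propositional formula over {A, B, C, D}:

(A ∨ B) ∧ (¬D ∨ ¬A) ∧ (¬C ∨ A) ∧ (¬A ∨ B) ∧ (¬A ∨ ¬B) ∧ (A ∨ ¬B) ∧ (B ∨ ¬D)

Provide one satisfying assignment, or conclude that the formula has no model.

UNSATISFIABLE

Try A = True.
From the singleton clause (¬D), D = False.
From the singleton clause (B), B = True.
But (¬B) is also a unit clause — contradiction.
So A must be the other value — set A = False.
From the singleton clause (B), B = True.
But (¬B) is also a unit clause — contradiction.
Either choice for A ends in contradiction.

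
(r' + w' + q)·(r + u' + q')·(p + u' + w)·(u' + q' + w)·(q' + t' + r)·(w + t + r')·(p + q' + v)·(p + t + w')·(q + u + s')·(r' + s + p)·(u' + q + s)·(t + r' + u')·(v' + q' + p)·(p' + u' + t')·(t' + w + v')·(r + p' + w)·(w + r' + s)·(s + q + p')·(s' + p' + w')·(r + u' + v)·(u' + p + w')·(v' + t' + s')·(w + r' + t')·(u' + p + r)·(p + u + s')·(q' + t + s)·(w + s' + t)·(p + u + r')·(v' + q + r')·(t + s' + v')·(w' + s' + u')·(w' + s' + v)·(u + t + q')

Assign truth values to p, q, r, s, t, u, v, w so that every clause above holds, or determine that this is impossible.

p: 1,  q: 1,  r: 1,  s: 0,  t: 1,  u: 0,  v: 1,  w: 1

Try r = 1.
Try w = 1.
(q) alone gives q = 1.
Try p = 1.
(s') alone gives s = 0.
(t) alone gives t = 1.
(u') alone gives u = 0.
All clauses hold; v can take either value.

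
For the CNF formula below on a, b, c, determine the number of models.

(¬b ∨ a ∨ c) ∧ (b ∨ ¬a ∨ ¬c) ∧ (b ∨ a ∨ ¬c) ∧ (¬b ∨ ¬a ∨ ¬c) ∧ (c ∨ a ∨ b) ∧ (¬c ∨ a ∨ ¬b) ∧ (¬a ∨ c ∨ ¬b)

1

There are 2^3 = 8 truth assignments over (a, b, c).
Check each against the 7 clauses (columns in the order a, b, c):
  F F F  ✗ fails (c ∨ a ∨ b)
  F F T  ✗ fails (b ∨ a ∨ ¬c)
  F T F  ✗ fails (¬b ∨ a ∨ c)
  F T T  ✗ fails (¬c ∨ a ∨ ¬b)
  T F F  ✓ satisfies all
  T F T  ✗ fails (b ∨ ¬a ∨ ¬c)
  T T F  ✗ fails (¬a ∨ c ∨ ¬b)
  T T T  ✗ fails (¬b ∨ ¬a ∨ ¬c)
1 of the 8 rows is a model.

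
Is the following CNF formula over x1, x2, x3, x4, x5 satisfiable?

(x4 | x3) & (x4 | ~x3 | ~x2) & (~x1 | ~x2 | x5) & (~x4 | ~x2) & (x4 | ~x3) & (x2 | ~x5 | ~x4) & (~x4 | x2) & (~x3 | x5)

No, unsatisfiable

Suppose x4 = 1.
(~x2) alone gives x2 = 0.
Now (x2) is unsatisfied and unit — conflict.
That branch fails; take x4 = 0 instead.
(x3) alone gives x3 = 1.
Now (~x3) is unsatisfied and unit — conflict.
Both values of x4 lead to a conflict.
No assignment satisfies every clause.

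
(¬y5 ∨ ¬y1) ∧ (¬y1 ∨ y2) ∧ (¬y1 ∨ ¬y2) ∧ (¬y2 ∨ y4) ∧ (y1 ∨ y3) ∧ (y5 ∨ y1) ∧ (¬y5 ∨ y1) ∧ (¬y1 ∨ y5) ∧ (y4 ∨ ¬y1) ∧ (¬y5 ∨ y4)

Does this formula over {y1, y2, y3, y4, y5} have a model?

Suppose y5 = False.
From the singleton clause (y1), y1 = True.
That conflicts with the unit clause (¬y1).
That branch fails; take y5 = True instead.
From the singleton clause (¬y1), y1 = False.
That conflicts with the unit clause (y1).
Neither y5 = True nor y5 = False works.
No assignment satisfies every clause.

No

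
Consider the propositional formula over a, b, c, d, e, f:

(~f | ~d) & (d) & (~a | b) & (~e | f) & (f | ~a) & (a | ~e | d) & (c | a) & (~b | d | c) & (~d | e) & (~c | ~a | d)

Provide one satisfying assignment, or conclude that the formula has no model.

UNSATISFIABLE

(d) alone gives d = 1.
(~f) alone gives f = 0.
(~e) alone gives e = 0.
That conflicts with the unit clause (e).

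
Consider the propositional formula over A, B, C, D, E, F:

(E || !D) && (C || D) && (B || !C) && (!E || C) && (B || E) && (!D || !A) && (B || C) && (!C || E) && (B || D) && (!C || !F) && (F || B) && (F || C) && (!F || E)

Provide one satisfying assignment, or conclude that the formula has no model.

A ↦ true; B ↦ true; C ↦ true; D ↦ false; E ↦ true; F ↦ false

Case E = true:
(C) alone gives C = true.
(B) alone gives B = true.
(!F) alone gives F = false.
Case D = false:
Every clause is now satisfied; A is unconstrained.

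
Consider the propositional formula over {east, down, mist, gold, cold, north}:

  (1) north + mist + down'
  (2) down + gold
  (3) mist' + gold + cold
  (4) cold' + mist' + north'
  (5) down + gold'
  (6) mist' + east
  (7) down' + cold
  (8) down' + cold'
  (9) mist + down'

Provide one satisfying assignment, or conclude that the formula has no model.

UNSATISFIABLE

Branch on down: set down = 1.
(cold) alone gives cold = 1.
Now (cold') is unsatisfied and unit — conflict.
So down must be the other value — set down = 0.
(gold) alone gives gold = 1.
Now (gold') is unsatisfied and unit — conflict.
Both values of down lead to a conflict.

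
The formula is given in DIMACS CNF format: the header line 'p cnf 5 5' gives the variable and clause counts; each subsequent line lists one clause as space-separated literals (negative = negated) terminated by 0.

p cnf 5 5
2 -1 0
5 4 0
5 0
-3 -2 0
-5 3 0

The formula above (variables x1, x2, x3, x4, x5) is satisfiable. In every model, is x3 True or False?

Suppose x3 = False.
Unit clause (x5) forces x5 = True.
That conflicts with the unit clause (¬x5).
So every satisfying assignment has x3 = True.

True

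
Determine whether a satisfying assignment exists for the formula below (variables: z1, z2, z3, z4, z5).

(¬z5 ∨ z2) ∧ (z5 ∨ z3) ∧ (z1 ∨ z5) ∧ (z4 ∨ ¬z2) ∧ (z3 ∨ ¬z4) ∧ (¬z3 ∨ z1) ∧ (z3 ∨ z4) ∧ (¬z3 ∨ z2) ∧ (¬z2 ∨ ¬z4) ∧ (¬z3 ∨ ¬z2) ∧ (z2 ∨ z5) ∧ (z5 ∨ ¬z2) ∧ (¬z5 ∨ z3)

No

Branch on z5: set z5 = False.
(z3) alone gives z3 = True.
(z1) alone gives z1 = True.
(z2) alone gives z2 = True.
That conflicts with the unit clause (¬z2).
Backtrack on z5: now try z5 = True.
(z2) alone gives z2 = True.
(z4) alone gives z4 = True.
That conflicts with the unit clause (¬z4).
Both values of z5 lead to a conflict.
No assignment satisfies every clause.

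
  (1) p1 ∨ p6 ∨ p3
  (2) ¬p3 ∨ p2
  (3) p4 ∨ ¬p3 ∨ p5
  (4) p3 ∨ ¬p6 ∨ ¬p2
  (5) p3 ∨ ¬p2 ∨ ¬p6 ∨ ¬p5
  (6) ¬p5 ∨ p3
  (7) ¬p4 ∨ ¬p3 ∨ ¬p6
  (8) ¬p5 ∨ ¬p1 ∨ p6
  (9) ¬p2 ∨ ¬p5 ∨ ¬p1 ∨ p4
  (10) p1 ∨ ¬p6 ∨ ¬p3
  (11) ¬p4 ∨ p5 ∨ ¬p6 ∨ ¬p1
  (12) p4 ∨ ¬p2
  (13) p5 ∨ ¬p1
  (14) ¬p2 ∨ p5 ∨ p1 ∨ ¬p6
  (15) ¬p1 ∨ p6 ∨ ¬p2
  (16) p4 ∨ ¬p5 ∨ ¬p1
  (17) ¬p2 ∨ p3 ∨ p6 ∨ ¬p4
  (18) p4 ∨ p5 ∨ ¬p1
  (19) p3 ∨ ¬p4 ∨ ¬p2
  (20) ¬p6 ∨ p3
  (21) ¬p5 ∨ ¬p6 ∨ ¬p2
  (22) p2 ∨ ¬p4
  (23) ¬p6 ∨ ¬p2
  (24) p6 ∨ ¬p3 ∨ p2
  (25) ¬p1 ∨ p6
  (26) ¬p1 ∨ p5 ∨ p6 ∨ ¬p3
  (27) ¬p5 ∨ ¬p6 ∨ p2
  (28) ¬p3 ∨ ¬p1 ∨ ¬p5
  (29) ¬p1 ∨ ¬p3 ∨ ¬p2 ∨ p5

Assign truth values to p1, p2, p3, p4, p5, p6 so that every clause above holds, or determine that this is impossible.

Branch on p3: set p3 = True.
From the singleton clause (p2), p2 = True.
From the singleton clause (p4), p4 = True.
From the singleton clause (¬p6), p6 = False.
From the singleton clause (¬p1), p1 = False.
All clauses hold; p5 can take either value.

p1=False,  p2=True,  p3=True,  p4=True,  p5=True,  p6=False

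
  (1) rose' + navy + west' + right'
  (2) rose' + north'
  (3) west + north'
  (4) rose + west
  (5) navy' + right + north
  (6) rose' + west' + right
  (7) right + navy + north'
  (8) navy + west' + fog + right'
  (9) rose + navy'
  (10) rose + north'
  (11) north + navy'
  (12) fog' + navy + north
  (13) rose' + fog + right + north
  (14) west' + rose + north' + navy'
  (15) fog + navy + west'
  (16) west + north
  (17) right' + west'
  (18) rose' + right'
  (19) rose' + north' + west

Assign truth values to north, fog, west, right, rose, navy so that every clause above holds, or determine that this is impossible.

Branch on rose: set rose = 0.
The clause (west) is unit, so west = 1.
The clause (navy') is unit, so navy = 0.
The clause (north') is unit, so north = 0.
The clause (fog') is unit, so fog = 0.
But (fog) is also a unit clause — contradiction.
So rose must be the other value — set rose = 1.
The clause (north') is unit, so north = 0.
The clause (navy') is unit, so navy = 0.
The clause (fog') is unit, so fog = 0.
The clause (right) is unit, so right = 1.
But (right') is also a unit clause — contradiction.
Neither rose = 1 nor rose = 0 works.

UNSATISFIABLE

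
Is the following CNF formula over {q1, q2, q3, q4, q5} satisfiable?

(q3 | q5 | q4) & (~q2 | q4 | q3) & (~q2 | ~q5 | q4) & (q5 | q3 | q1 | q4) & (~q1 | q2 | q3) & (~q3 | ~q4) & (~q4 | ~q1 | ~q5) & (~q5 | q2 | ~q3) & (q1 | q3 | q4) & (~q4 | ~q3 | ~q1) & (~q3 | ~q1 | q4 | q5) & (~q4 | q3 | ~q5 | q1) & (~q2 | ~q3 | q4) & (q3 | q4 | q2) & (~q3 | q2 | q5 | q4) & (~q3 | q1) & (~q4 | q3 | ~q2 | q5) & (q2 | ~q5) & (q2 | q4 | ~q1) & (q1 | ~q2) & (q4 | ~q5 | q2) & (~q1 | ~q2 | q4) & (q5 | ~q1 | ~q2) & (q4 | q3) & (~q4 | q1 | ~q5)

Yes, satisfiable

Suppose q3 = 0.
Unit clause (q4) forces q4 = 1.
Suppose q1 = 0.
Unit clause (~q5) forces q5 = 0.
Unit clause (~q2) forces q2 = 0.
Every clause now holds.
A satisfying assignment: q1=0,  q2=0,  q3=0,  q4=1,  q5=0.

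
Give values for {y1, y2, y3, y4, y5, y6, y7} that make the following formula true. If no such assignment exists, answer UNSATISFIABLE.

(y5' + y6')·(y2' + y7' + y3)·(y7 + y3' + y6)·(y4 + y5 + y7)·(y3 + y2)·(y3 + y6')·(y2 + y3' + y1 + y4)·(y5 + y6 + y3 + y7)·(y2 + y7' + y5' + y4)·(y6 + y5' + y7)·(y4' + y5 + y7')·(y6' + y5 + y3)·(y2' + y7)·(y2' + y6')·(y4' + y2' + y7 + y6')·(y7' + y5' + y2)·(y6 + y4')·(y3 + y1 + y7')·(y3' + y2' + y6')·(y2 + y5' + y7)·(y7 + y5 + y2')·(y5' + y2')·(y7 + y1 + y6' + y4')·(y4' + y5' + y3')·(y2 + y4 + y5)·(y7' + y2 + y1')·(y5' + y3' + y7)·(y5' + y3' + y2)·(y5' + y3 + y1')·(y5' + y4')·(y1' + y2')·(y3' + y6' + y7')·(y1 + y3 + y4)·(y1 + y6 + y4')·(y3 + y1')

Branch on y5: set y5 = 0.
Branch on y4: set y4 = 0.
From the singleton clause (y7), y7 = 1.
From the singleton clause (y2), y2 = 1.
From the singleton clause (y3), y3 = 1.
From the singleton clause (y6'), y6 = 0.
From the singleton clause (y1'), y1 = 0.
This assignment satisfies each clause.

y1: 0; y2: 1; y3: 1; y4: 0; y5: 0; y6: 0; y7: 1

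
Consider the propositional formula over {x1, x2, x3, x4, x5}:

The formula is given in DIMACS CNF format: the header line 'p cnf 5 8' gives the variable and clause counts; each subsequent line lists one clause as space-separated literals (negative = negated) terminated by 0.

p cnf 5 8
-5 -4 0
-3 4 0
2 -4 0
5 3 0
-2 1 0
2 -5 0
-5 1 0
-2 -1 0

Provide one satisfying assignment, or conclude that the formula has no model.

Suppose x5 = False.
Unit clause (x3) forces x3 = True.
Unit clause (x4) forces x4 = True.
Unit clause (x2) forces x2 = True.
Unit clause (x1) forces x1 = True.
That conflicts with the unit clause (¬x1).
That branch fails; take x5 = True instead.
Unit clause (¬x4) forces x4 = False.
Unit clause (¬x3) forces x3 = False.
Unit clause (x2) forces x2 = True.
Unit clause (x1) forces x1 = True.
That conflicts with the unit clause (¬x1).
Neither x5 = True nor x5 = False works.

UNSATISFIABLE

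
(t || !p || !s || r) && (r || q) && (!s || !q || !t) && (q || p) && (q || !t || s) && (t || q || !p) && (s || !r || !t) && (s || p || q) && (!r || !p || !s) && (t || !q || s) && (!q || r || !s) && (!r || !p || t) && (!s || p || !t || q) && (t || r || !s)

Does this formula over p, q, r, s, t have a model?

Satisfiable

Case r = false:
The clause (q) is unit, so q = true.
The clause (!s) is unit, so s = false.
The clause (t) is unit, so t = true.
All clauses hold; p can take either value.
A satisfying assignment: p ↦ true,  q ↦ true,  r ↦ false,  s ↦ false,  t ↦ true.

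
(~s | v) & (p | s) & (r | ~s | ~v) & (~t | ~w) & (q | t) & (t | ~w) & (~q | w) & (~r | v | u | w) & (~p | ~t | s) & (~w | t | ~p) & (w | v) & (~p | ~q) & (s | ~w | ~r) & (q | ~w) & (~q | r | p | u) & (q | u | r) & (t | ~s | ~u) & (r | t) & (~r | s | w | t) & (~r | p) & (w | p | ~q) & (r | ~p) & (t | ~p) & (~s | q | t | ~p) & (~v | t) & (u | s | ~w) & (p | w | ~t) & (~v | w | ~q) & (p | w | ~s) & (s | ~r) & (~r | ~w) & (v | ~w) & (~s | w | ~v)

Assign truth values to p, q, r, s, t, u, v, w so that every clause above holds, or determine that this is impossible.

Try s = 0.
The clause (p) is unit, so p = 1.
The clause (~t) is unit, so t = 0.
But (t) is also a unit clause — contradiction.
That branch fails; take s = 1 instead.
The clause (v) is unit, so v = 1.
The clause (r) is unit, so r = 1.
The clause (p) is unit, so p = 1.
The clause (~q) is unit, so q = 0.
The clause (t) is unit, so t = 1.
The clause (~w) is unit, so w = 0.
But (w) is also a unit clause — contradiction.
Both values of s lead to a conflict.

UNSATISFIABLE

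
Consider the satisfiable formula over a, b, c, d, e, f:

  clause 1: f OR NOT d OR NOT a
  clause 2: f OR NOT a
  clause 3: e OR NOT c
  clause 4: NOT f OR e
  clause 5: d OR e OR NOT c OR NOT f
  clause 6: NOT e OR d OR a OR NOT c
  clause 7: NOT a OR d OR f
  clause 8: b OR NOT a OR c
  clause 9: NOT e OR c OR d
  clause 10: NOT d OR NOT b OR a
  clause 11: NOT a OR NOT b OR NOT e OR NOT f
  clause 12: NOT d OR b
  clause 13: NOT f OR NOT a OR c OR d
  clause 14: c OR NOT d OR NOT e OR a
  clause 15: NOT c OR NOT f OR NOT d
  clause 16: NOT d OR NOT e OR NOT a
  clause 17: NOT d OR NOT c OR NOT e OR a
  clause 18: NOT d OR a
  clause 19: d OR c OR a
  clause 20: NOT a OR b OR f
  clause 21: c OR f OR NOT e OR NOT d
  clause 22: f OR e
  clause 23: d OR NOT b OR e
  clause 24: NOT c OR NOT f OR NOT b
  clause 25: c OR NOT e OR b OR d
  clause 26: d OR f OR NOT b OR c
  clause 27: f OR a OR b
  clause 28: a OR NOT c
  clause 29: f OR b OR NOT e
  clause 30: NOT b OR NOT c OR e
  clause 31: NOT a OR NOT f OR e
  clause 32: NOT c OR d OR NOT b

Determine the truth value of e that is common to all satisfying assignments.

Suppose e = false.
Unit clause (NOT c) forces c = false.
Unit clause (NOT f) forces f = false.
But (f) is also a unit clause — contradiction.
So every satisfying assignment has e = True.

True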